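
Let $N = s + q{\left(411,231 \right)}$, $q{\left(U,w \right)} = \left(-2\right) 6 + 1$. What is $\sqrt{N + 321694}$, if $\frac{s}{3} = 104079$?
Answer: $8 \sqrt{9905} \approx 796.19$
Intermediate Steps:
$q{\left(U,w \right)} = -11$ ($q{\left(U,w \right)} = -12 + 1 = -11$)
$s = 312237$ ($s = 3 \cdot 104079 = 312237$)
$N = 312226$ ($N = 312237 - 11 = 312226$)
$\sqrt{N + 321694} = \sqrt{312226 + 321694} = \sqrt{633920} = 8 \sqrt{9905}$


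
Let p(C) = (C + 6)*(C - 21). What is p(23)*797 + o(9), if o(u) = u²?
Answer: 46307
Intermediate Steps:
p(C) = (-21 + C)*(6 + C) (p(C) = (6 + C)*(-21 + C) = (-21 + C)*(6 + C))
p(23)*797 + o(9) = (-126 + 23² - 15*23)*797 + 9² = (-126 + 529 - 345)*797 + 81 = 58*797 + 81 = 46226 + 81 = 46307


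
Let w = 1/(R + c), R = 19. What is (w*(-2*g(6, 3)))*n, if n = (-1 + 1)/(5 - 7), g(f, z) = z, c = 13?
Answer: 0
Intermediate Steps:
n = 0 (n = 0/(-2) = 0*(-½) = 0)
w = 1/32 (w = 1/(19 + 13) = 1/32 ≈ 0.031250)
(w*(-2*g(6, 3)))*n = ((-2*3)/32)*0 = ((1/32)*(-6))*0 = -3/16*0 = 0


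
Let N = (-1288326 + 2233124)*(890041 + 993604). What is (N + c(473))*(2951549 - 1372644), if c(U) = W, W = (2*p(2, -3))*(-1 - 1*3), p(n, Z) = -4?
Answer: 2809920433300887510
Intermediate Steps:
W = 32 (W = (2*(-4))*(-1 - 1*3) = -8*(-1 - 3) = -8*(-4) = 32)
N = 1779664028710 (N = 944798*1883645 = 1779664028710)
c(U) = 32
(N + c(473))*(2951549 - 1372644) = (1779664028710 + 32)*(2951549 - 1372644) = 1779664028742*1578905 = 2809920433300887510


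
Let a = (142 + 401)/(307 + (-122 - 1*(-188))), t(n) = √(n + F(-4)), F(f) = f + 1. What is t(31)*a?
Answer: 1086*√7/373 ≈ 7.7032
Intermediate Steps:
F(f) = 1 + f
t(n) = √(-3 + n) (t(n) = √(n + (1 - 4)) = √(n - 3) = √(-3 + n))
a = 543/373 (a = 543/(307 + (-122 + 188)) = 543/(307 + 66) = 543/373 ≈ 1.4558)
t(31)*a = √(-3 + 31)*(543/373) = √28*(543/373) = (2*√7)*(543/373) = 1086*√7/373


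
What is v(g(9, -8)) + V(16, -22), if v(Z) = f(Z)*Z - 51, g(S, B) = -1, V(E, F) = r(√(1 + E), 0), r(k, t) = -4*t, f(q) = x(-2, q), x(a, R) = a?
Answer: -49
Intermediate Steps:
f(q) = -2
V(E, F) = 0 (V(E, F) = -4*0 = 0)
v(Z) = -51 - 2*Z (v(Z) = -2*Z - 51 = -51 - 2*Z)
v(g(9, -8)) + V(16, -22) = (-51 - 2*(-1)) + 0 = (-51 + 2) + 0 = -49 + 0 = -49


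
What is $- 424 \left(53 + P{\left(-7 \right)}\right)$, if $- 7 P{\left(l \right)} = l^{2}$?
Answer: $-19504$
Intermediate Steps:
$P{\left(l \right)} = - \frac{l^{2}}{7}$
$- 424 \left(53 + P{\left(-7 \right)}\right) = - 424 \left(53 - \frac{\left(-7\right)^{2}}{7}\right) = - 424 \left(53 - 7\right) = \left(-424\right) 46 = -19504$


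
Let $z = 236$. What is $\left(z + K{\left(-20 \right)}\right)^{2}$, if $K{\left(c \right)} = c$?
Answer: $46656$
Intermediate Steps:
$\left(z + K{\left(-20 \right)}\right)^{2} = \left(236 - 20\right)^{2} = 216^{2} = 46656$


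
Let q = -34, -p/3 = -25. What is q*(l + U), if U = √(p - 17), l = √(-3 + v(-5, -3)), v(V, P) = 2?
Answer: -34*I - 34*√58 ≈ -258.94 - 34.0*I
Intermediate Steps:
p = 75 (p = -3*(-25) = 75)
l = I (l = √(-3 + 2) = √(-1) = I ≈ 1.0*I)
U = √58 (U = √(75 - 17) = √58 ≈ 7.6158)
q*(l + U) = -34*(I + √58) = -34*I - 34*√58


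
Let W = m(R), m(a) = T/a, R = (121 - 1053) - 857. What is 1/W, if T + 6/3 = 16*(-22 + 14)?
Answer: 1789/130 ≈ 13.762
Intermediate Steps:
T = -130 (T = -2 + 16*(-22 + 14) = -2 + 16*(-8) = -2 - 128 = -130)
R = -1789 (R = -932 - 857 = -1789)
m(a) = -130/a
W = 130/1789 (W = -130/(-1789) = -130*(-1/1789) = 130/1789 ≈ 0.072666)
1/W = 1/(130/1789) = 1789/130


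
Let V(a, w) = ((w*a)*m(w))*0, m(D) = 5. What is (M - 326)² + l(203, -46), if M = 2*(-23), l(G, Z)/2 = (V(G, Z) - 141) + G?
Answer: 138508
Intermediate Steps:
V(a, w) = 0 (V(a, w) = ((w*a)*5)*0 = ((a*w)*5)*0 = (5*a*w)*0 = 0)
l(G, Z) = -282 + 2*G (l(G, Z) = 2*((0 - 141) + G) = 2*(-141 + G) = -282 + 2*G)
M = -46
(M - 326)² + l(203, -46) = (-46 - 326)² + (-282 + 2*203) = (-372)² + (-282 + 406) = 138384 + 124 = 138508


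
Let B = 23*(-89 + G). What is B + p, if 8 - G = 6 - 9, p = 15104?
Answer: 13310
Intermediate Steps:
G = 11 (G = 8 - (6 - 9) = 8 - 1*(-3) = 8 + 3 = 11)
B = -1794 (B = 23*(-89 + 11) = 23*(-78) = -1794)
B + p = -1794 + 15104 = 13310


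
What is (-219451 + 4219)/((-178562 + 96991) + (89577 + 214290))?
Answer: -26904/27787 ≈ -0.96822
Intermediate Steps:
(-219451 + 4219)/((-178562 + 96991) + (89577 + 214290)) = -215232/(-81571 + 303867) = -215232/222296 = -215232*1/222296 = -26904/27787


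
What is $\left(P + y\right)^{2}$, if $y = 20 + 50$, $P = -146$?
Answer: $5776$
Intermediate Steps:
$y = 70$
$\left(P + y\right)^{2} = \left(-146 + 70\right)^{2} = \left(-76\right)^{2} = 5776$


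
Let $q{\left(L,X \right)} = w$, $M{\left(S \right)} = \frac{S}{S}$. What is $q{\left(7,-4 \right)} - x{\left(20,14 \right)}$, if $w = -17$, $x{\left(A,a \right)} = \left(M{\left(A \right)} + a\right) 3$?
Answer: $-62$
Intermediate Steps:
$M{\left(S \right)} = 1$
$x{\left(A,a \right)} = 3 + 3 a$ ($x{\left(A,a \right)} = \left(1 + a\right) 3 = 3 + 3 a$)
$q{\left(L,X \right)} = -17$
$q{\left(7,-4 \right)} - x{\left(20,14 \right)} = -17 - \left(3 + 3 \cdot 14\right) = -17 - \left(3 + 42\right) = -17 - 45 = -62$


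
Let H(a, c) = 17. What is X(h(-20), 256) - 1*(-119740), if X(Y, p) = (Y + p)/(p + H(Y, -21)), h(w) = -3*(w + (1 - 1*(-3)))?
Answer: 32689324/273 ≈ 1.1974e+5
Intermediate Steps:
h(w) = -12 - 3*w (h(w) = -3*(w + (1 + 3)) = -3*(w + 4) = -3*(4 + w) = -12 - 3*w)
X(Y, p) = (Y + p)/(17 + p) (X(Y, p) = (Y + p)/(p + 17) = (Y + p)/(17 + p))
X(h(-20), 256) - 1*(-119740) = ((-12 - 3*(-20)) + 256)/(17 + 256) - 1*(-119740) = ((-12 + 60) + 256)/273 + 119740 = (48 + 256)/273 + 119740 = (1/273)*304 + 119740 = 304/273 + 119740 = 32689324/273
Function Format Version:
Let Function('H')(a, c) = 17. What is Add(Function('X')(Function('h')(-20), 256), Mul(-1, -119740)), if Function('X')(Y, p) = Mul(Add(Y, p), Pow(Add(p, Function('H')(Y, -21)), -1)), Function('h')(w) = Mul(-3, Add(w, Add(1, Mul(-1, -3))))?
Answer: Rational(32689324, 273) ≈ 1.1974e+5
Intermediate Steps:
Function('h')(w) = Add(-12, Mul(-3, w)) (Function('h')(w) = Mul(-3, Add(w, Add(1, 3))) = Mul(-3, Add(w, 4)) = Mul(-3, Add(4, w)) = Add(-12, Mul(-3, w)))
Function('X')(Y, p) = Mul(Pow(Add(17, p), -1), Add(Y, p)) (Function('X')(Y, p) = Mul(Add(Y, p), Pow(Add(p, 17), -1)) = Mul(Add(Y, p), Pow(Add(17, p), -1)) = Mul(Pow(Add(17, p), -1), Add(Y, p)))
Add(Function('X')(Function('h')(-20), 256), Mul(-1, -119740)) = Add(Mul(Pow(Add(17, 256), -1), Add(Add(-12, Mul(-3, -20)), 256)), Mul(-1, -119740)) = Add(Mul(Pow(273, -1), Add(Add(-12, 60), 256)), 119740) = Add(Mul(Rational(1, 273), Add(48, 256)), 119740) = Add(Mul(Rational(1, 273), 304), 119740) = Add(Rational(304, 273), 119740) = Rational(32689324, 273)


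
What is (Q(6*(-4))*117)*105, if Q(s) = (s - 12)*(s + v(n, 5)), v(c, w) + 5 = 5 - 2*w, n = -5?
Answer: 15036840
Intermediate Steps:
v(c, w) = -2*w (v(c, w) = -5 + (5 - 2*w) = -2*w)
Q(s) = (-12 + s)*(-10 + s) (Q(s) = (s - 12)*(s - 2*5) = (-12 + s)*(s - 10) = (-12 + s)*(-10 + s))
(Q(6*(-4))*117)*105 = ((120 + (6*(-4))**2 - 132*(-4))*117)*105 = ((120 + (-24)**2 - 22*(-24))*117)*105 = ((120 + 576 + 528)*117)*105 = (1224*117)*105 = 143208*105 = 15036840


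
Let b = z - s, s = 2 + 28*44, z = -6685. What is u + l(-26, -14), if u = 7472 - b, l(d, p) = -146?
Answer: 15245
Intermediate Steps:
s = 1234 (s = 2 + 1232 = 1234)
b = -7919 (b = -6685 - 1*1234 = -6685 - 1234 = -7919)
u = 15391 (u = 7472 - 1*(-7919) = 7472 + 7919 = 15391)
u + l(-26, -14) = 15391 - 146 = 15245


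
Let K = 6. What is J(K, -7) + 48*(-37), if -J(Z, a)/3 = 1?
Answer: -1779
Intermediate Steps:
J(Z, a) = -3 (J(Z, a) = -3*1 = -3)
J(K, -7) + 48*(-37) = -3 + 48*(-37) = -3 - 1776 = -1779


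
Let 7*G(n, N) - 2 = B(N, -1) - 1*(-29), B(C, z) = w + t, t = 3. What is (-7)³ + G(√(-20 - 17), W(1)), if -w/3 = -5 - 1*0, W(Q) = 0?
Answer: -336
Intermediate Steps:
w = 15 (w = -3*(-5 - 1*0) = -3*(-5 + 0) = -3*(-5) = 15)
B(C, z) = 18 (B(C, z) = 15 + 3 = 18)
G(n, N) = 7 (G(n, N) = 2/7 + (18 - 1*(-29))/7 = 2/7 + (18 + 29)/7 = 2/7 + (⅐)*47 = 2/7 + 47/7 = 7)
(-7)³ + G(√(-20 - 17), W(1)) = (-7)³ + 7 = -343 + 7 = -336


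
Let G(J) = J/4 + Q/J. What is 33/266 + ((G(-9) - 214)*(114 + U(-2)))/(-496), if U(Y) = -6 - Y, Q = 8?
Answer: 57328667/1187424 ≈ 48.280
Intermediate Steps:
G(J) = 8/J + J/4 (G(J) = J/4 + 8/J = 8/J + J/4)
33/266 + ((G(-9) - 214)*(114 + U(-2)))/(-496) = 33/266 + (((8/(-9) + (¼)*(-9)) - 214)*(114 + (-6 - 1*(-2))))/(-496) = 33*(1/266) + (((8*(-⅑) - 9/4) - 214)*(114 + (-6 + 2)))*(-1/496) = 33/266 + (((-8/9 - 9/4) - 214)*(114 - 4))*(-1/496) = 33/266 + ((-113/36 - 214)*110)*(-1/496) = 33/266 - 7817/36*110*(-1/496) = 33/266 - 429935/18*(-1/496) = 33/266 + 429935/8928 = 57328667/1187424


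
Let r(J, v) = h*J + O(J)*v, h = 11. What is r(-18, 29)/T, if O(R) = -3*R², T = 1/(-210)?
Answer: 5961060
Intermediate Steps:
T = -1/210 ≈ -0.0047619
r(J, v) = 11*J - 3*v*J² (r(J, v) = 11*J + (-3*J²)*v = 11*J - 3*v*J²)
r(-18, 29)/T = (-18*(11 - 3*(-18)*29))/(-1/210) = -18*(11 + 1566)*(-210) = -18*1577*(-210) = -28386*(-210) = 5961060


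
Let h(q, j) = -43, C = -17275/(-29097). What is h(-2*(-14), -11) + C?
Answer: -1233896/29097 ≈ -42.406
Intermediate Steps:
C = 17275/29097 (C = -17275*(-1/29097) = 17275/29097 ≈ 0.59370)
h(-2*(-14), -11) + C = -43 + 17275/29097 = -1233896/29097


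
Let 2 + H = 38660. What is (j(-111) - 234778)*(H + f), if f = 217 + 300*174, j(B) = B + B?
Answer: -21402625000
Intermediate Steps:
H = 38658 (H = -2 + 38660 = 38658)
j(B) = 2*B
f = 52417 (f = 217 + 52200 = 52417)
(j(-111) - 234778)*(H + f) = (2*(-111) - 234778)*(38658 + 52417) = (-222 - 234778)*91075 = -235000*91075 = -21402625000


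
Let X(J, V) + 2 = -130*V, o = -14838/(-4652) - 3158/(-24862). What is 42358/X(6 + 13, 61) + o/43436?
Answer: -13299485679247963/2490510147027528 ≈ -5.3401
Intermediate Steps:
o = 95898343/28914506 (o = -14838*(-1/4652) - 3158*(-1/24862) = 7419/2326 + 1579/12431 = 95898343/28914506 ≈ 3.3166)
X(J, V) = -2 - 130*V
42358/X(6 + 13, 61) + o/43436 = 42358/(-2 - 130*61) + (95898343/28914506)/43436 = 42358/(-2 - 7930) + (95898343/28914506)*(1/43436) = 42358/(-7932) + 95898343/1255930482616 = 42358*(-1/7932) + 95898343/1255930482616 = -21179/3966 + 95898343/1255930482616 = -13299485679247963/2490510147027528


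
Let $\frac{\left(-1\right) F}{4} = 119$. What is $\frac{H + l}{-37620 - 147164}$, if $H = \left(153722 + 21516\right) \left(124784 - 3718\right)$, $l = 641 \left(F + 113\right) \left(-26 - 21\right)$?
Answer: $- \frac{21226299809}{184784} \approx -1.1487 \cdot 10^{5}$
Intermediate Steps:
$F = -476$ ($F = \left(-4\right) 119 = -476$)
$l = 10936101$ ($l = 641 \left(-476 + 113\right) \left(-26 - 21\right) = 641 \left(\left(-363\right) \left(-47\right)\right) = 641 \cdot 17061 = 10936101$)
$H = 21215363708$ ($H = 175238 \cdot 121066 = 21215363708$)
$\frac{H + l}{-37620 - 147164} = \frac{21215363708 + 10936101}{-37620 - 147164} = \frac{21226299809}{-184784} = 21226299809 \left(- \frac{1}{184784}\right) = - \frac{21226299809}{184784}$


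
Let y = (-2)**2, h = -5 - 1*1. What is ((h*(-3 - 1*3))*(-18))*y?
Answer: -2592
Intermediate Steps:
h = -6 (h = -5 - 1 = -6)
y = 4
((h*(-3 - 1*3))*(-18))*y = (-6*(-3 - 1*3)*(-18))*4 = (-6*(-3 - 3)*(-18))*4 = (-6*(-6)*(-18))*4 = (36*(-18))*4 = -648*4 = -2592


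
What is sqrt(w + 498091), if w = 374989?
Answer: 2*sqrt(218270) ≈ 934.39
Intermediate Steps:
sqrt(w + 498091) = sqrt(374989 + 498091) = sqrt(873080) = 2*sqrt(218270)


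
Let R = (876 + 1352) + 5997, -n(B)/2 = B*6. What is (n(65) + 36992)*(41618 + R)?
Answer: 1804914716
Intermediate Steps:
n(B) = -12*B (n(B) = -2*B*6 = -12*B)
R = 8225 (R = 2228 + 5997 = 8225)
(n(65) + 36992)*(41618 + R) = (-12*65 + 36992)*(41618 + 8225) = (-780 + 36992)*49843 = 36212*49843 = 1804914716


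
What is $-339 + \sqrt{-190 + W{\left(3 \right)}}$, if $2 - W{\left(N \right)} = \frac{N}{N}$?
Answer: $-339 + 3 i \sqrt{21} \approx -339.0 + 13.748 i$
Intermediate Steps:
$W{\left(N \right)} = 1$ ($W{\left(N \right)} = 2 - \frac{N}{N} = 2 - 1 = 1$)
$-339 + \sqrt{-190 + W{\left(3 \right)}} = -339 + \sqrt{-190 + 1} = -339 + \sqrt{-189} = -339 + 3 i \sqrt{21}$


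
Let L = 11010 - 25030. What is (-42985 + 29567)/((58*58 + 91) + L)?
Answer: 13418/10565 ≈ 1.2700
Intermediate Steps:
L = -14020
(-42985 + 29567)/((58*58 + 91) + L) = (-42985 + 29567)/((58*58 + 91) - 14020) = -13418/((3364 + 91) - 14020) = -13418/(3455 - 14020) = -13418/(-10565) = -13418*(-1/10565) = 13418/10565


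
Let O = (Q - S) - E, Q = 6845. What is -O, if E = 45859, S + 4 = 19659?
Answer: 58669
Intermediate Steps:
S = 19655 (S = -4 + 19659 = 19655)
O = -58669 (O = (6845 - 1*19655) - 1*45859 = (6845 - 19655) - 45859 = -12810 - 45859 = -58669)
-O = -1*(-58669) = 58669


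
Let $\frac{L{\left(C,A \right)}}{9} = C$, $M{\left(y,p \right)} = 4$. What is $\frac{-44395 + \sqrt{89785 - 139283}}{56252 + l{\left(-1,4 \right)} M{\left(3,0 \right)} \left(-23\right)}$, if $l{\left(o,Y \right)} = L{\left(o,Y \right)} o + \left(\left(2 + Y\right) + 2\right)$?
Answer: $- \frac{44395}{54688} + \frac{i \sqrt{49498}}{54688} \approx -0.81179 + 0.0040682 i$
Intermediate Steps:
$L{\left(C,A \right)} = 9 C$
$l{\left(o,Y \right)} = 4 + Y + 9 o^{2}$ ($l{\left(o,Y \right)} = 9 o o + \left(\left(2 + Y\right) + 2\right) = 9 o^{2} + \left(4 + Y\right) = 4 + Y + 9 o^{2}$)
$\frac{-44395 + \sqrt{89785 - 139283}}{56252 + l{\left(-1,4 \right)} M{\left(3,0 \right)} \left(-23\right)} = \frac{-44395 + \sqrt{89785 - 139283}}{56252 + \left(4 + 4 + 9 \left(-1\right)^{2}\right) 4 \left(-23\right)} = \frac{-44395 + \sqrt{-49498}}{56252 + \left(4 + 4 + 9 \cdot 1\right) 4 \left(-23\right)} = \frac{-44395 + i \sqrt{49498}}{56252 + \left(4 + 4 + 9\right) 4 \left(-23\right)} = \frac{-44395 + i \sqrt{49498}}{56252 + 17 \cdot 4 \left(-23\right)} = \frac{-44395 + i \sqrt{49498}}{56252 + 68 \left(-23\right)} = \frac{-44395 + i \sqrt{49498}}{56252 - 1564} = \frac{-44395 + i \sqrt{49498}}{54688} = \left(-44395 + i \sqrt{49498}\right) \frac{1}{54688} = - \frac{44395}{54688} + \frac{i \sqrt{49498}}{54688}$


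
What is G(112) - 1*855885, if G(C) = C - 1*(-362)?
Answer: -855411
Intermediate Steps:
G(C) = 362 + C (G(C) = C + 362 = 362 + C)
G(112) - 1*855885 = (362 + 112) - 1*855885 = 474 - 855885 = -855411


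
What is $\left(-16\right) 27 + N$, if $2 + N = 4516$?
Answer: $4082$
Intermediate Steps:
$N = 4514$ ($N = -2 + 4516 = 4514$)
$\left(-16\right) 27 + N = \left(-16\right) 27 + 4514 = -432 + 4514 = 4082$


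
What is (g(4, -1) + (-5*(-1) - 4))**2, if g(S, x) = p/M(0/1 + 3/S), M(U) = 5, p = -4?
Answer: 1/25 ≈ 0.040000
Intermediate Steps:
g(S, x) = -4/5
(g(4, -1) + (-5*(-1) - 4))**2 = (-4/5 + (-5*(-1) - 4))**2 = (-4/5 + (5 - 4))**2 = (-4/5 + 1)**2 = (1/5)**2 = 1/25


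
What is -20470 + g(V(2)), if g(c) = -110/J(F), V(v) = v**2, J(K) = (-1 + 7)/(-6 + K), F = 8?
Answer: -61520/3 ≈ -20507.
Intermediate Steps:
J(K) = 6/(-6 + K)
g(c) = -110/3 (g(c) = -110/(6/(-6 + 8)) = -110/(6/2) = -110/(6*(1/2)) = -110/3)
-20470 + g(V(2)) = -20470 - 110/3 = -61520/3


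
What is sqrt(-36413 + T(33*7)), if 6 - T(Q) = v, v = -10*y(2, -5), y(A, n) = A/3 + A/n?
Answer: I*sqrt(327639)/3 ≈ 190.8*I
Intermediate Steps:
y(A, n) = A/3 + A/n (y(A, n) = A*(1/3) + A/n = A/3 + A/n)
v = -8/3 (v = -10*((1/3)*2 + 2/(-5)) = -10*(2/3 + 2*(-1/5)) = -10*(2/3 - 2/5) = -10*4/15 = -8/3 ≈ -2.6667)
T(Q) = 26/3 (T(Q) = 6 - 1*(-8/3) = 6 + 8/3 = 26/3)
sqrt(-36413 + T(33*7)) = sqrt(-36413 + 26/3) = sqrt(-109213/3) = I*sqrt(327639)/3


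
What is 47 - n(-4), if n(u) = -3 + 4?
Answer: 46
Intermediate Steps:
n(u) = 1
47 - n(-4) = 47 - 1*1 = 47 - 1 = 46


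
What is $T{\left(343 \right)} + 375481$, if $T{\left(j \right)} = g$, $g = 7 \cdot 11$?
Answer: $375558$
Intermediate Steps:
$g = 77$
$T{\left(j \right)} = 77$
$T{\left(343 \right)} + 375481 = 77 + 375481 = 375558$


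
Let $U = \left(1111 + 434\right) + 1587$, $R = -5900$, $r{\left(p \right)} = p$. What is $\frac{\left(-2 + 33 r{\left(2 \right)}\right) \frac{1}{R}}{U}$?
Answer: $- \frac{4}{1154925} \approx -3.4634 \cdot 10^{-6}$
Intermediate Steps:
$U = 3132$ ($U = 1545 + 1587 = 3132$)
$\frac{\left(-2 + 33 r{\left(2 \right)}\right) \frac{1}{R}}{U} = \frac{\left(-2 + 33 \cdot 2\right) \frac{1}{-5900}}{3132} = \left(-2 + 66\right) \left(- \frac{1}{5900}\right) \frac{1}{3132} = 64 \left(- \frac{1}{5900}\right) \frac{1}{3132} = \left(- \frac{16}{1475}\right) \frac{1}{3132} = - \frac{4}{1154925}$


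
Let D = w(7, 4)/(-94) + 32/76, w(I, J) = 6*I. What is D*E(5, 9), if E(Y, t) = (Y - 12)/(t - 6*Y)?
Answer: -23/2679 ≈ -0.0085853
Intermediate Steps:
E(Y, t) = (-12 + Y)/(t - 6*Y)
D = -23/893 (D = (6*7)/(-94) + 32/76 = 42*(-1/94) + 32*(1/76) = -21/47 + 8/19 = -23/893 ≈ -0.025756)
D*E(5, 9) = -23*(12 - 1*5)/(893*(-1*9 + 6*5)) = -23*(12 - 5)/(893*(-9 + 30)) = -23*7/(893*21) = -23*7/18753 = -23/893*⅓ = -23/2679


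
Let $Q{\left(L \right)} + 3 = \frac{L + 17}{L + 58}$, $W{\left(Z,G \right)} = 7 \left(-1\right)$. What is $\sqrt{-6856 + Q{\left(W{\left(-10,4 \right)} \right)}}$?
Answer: $\frac{i \sqrt{17839749}}{51} \approx 82.818 i$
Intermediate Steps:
$W{\left(Z,G \right)} = -7$
$Q{\left(L \right)} = -3 + \frac{17 + L}{58 + L}$ ($Q{\left(L \right)} = -3 + \frac{L + 17}{L + 58} = -3 + \frac{17 + L}{58 + L}$)
$\sqrt{-6856 + Q{\left(W{\left(-10,4 \right)} \right)}} = \sqrt{-6856 + \frac{-157 - -14}{58 - 7}} = \sqrt{-6856 + \frac{-157 + 14}{51}} = \sqrt{-6856 + \frac{1}{51} \left(-143\right)} = \sqrt{-6856 - \frac{143}{51}} = \sqrt{- \frac{349799}{51}} = \frac{i \sqrt{17839749}}{51}$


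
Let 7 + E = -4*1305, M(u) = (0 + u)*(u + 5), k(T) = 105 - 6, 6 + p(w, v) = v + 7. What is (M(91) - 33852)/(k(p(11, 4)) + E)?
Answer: 6279/1282 ≈ 4.8978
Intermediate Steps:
p(w, v) = 1 + v (p(w, v) = -6 + (v + 7) = -6 + (7 + v) = 1 + v)
k(T) = 99
M(u) = u*(5 + u)
E = -5227 (E = -7 - 4*1305 = -7 - 5220 = -5227)
(M(91) - 33852)/(k(p(11, 4)) + E) = (91*(5 + 91) - 33852)/(99 - 5227) = (91*96 - 33852)/(-5128) = (8736 - 33852)*(-1/5128) = -25116*(-1/5128) = 6279/1282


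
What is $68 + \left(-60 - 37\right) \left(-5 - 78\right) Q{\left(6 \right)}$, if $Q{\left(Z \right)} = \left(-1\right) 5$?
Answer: $-40187$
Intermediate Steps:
$Q{\left(Z \right)} = -5$
$68 + \left(-60 - 37\right) \left(-5 - 78\right) Q{\left(6 \right)} = 68 + \left(-60 - 37\right) \left(-5 - 78\right) \left(-5\right) = 68 + \left(-97\right) \left(-83\right) \left(-5\right) = 68 + 8051 \left(-5\right) = 68 - 40255 = -40187$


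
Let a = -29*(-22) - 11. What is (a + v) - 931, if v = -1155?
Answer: -1459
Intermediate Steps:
a = 627 (a = 638 - 11 = 627)
(a + v) - 931 = (627 - 1155) - 931 = -528 - 931 = -1459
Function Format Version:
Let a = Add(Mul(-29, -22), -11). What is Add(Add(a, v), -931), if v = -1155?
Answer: -1459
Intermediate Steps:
a = 627 (a = Add(638, -11) = 627)
Add(Add(a, v), -931) = Add(Add(627, -1155), -931) = Add(-528, -931) = -1459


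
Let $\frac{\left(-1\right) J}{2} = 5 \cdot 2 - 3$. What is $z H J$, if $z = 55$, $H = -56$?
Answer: $43120$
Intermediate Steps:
$J = -14$ ($J = - 2 \left(5 \cdot 2 - 3\right) = - 2 \left(10 - 3\right) = \left(-2\right) 7 = -14$)
$z H J = 55 \left(-56\right) \left(-14\right) = \left(-3080\right) \left(-14\right) = 43120$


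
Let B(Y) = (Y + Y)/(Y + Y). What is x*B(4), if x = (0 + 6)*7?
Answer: 42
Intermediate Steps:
B(Y) = 1 (B(Y) = (2*Y)/((2*Y)) = (2*Y)*(1/(2*Y)) = 1)
x = 42 (x = 6*7 = 42)
x*B(4) = 42*1 = 42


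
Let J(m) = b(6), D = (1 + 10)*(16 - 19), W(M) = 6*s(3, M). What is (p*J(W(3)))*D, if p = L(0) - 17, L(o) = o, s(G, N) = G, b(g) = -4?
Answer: -2244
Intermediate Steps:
W(M) = 18 (W(M) = 6*3 = 18)
D = -33 (D = 11*(-3) = -33)
J(m) = -4
p = -17 (p = 0 - 17 = -17)
(p*J(W(3)))*D = -17*(-4)*(-33) = 68*(-33) = -2244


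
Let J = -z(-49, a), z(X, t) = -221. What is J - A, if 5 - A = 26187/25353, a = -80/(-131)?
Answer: 1834145/8451 ≈ 217.03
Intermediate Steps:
a = 80/131 (a = -80*(-1/131) = 80/131 ≈ 0.61069)
J = 221 (J = -1*(-221) = 221)
A = 33526/8451 (A = 5 - 26187/25353 = 5 - 1*8729/8451 = 5 - 8729/8451 = 33526/8451 ≈ 3.9671)
J - A = 221 - 1*33526/8451 = 221 - 33526/8451 = 1834145/8451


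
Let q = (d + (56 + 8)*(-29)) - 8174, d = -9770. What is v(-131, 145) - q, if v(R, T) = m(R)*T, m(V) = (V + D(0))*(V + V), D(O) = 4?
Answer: 4844530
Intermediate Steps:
m(V) = 2*V*(4 + V) (m(V) = (V + 4)*(V + V) = (4 + V)*(2*V) = 2*V*(4 + V))
q = -19800 (q = (-9770 + (56 + 8)*(-29)) - 8174 = (-9770 + 64*(-29)) - 8174 = (-9770 - 1856) - 8174 = -11626 - 8174 = -19800)
v(R, T) = 2*R*T*(4 + R) (v(R, T) = (2*R*(4 + R))*T = 2*R*T*(4 + R))
v(-131, 145) - q = 2*(-131)*145*(4 - 131) - 1*(-19800) = 2*(-131)*145*(-127) + 19800 = 4824730 + 19800 = 4844530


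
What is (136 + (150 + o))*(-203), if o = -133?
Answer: -31059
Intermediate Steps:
(136 + (150 + o))*(-203) = (136 + (150 - 133))*(-203) = (136 + 17)*(-203) = 153*(-203) = -31059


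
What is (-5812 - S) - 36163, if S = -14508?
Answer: -27467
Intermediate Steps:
(-5812 - S) - 36163 = (-5812 - 1*(-14508)) - 36163 = (-5812 + 14508) - 36163 = 8696 - 36163 = -27467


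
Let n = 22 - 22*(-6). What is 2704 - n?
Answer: 2550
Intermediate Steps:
n = 154 (n = 22 + 132 = 154)
2704 - n = 2704 - 1*154 = 2704 - 154 = 2550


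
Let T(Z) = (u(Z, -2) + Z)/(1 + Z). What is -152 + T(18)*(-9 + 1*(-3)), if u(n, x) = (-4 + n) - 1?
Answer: -3260/19 ≈ -171.58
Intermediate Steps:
u(n, x) = -5 + n
T(Z) = (-5 + 2*Z)/(1 + Z) (T(Z) = ((-5 + Z) + Z)/(1 + Z) = (-5 + 2*Z)/(1 + Z))
-152 + T(18)*(-9 + 1*(-3)) = -152 + ((-5 + 2*18)/(1 + 18))*(-9 + 1*(-3)) = -152 + ((-5 + 36)/19)*(-9 - 3) = -152 + ((1/19)*31)*(-12) = -152 + (31/19)*(-12) = -152 - 372/19 = -3260/19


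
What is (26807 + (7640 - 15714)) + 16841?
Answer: 35574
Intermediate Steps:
(26807 + (7640 - 15714)) + 16841 = (26807 - 8074) + 16841 = 18733 + 16841 = 35574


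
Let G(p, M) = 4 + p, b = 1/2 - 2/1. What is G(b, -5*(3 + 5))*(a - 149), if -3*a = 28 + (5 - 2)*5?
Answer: -1225/3 ≈ -408.33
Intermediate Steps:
b = -3/2 (b = 1*(1/2) - 2*1 = 1/2 - 2 = -3/2 ≈ -1.5000)
a = -43/3 (a = -(28 + (5 - 2)*5)/3 = -(28 + 3*5)/3 = -(28 + 15)/3 = -1/3*43 = -43/3 ≈ -14.333)
G(b, -5*(3 + 5))*(a - 149) = (4 - 3/2)*(-43/3 - 149) = (5/2)*(-490/3) = -1225/3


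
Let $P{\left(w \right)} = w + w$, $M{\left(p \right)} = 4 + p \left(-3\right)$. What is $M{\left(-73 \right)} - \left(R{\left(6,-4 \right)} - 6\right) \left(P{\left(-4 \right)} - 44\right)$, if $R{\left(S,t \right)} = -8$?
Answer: $-505$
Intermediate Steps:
$M{\left(p \right)} = 4 - 3 p$
$P{\left(w \right)} = 2 w$
$M{\left(-73 \right)} - \left(R{\left(6,-4 \right)} - 6\right) \left(P{\left(-4 \right)} - 44\right) = \left(4 - -219\right) - \left(-8 - 6\right) \left(2 \left(-4\right) - 44\right) = \left(4 + 219\right) - - 14 \left(-8 - 44\right) = 223 - \left(-14\right) \left(-52\right) = 223 - 728 = -505$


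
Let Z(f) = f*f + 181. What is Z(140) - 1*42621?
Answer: -22840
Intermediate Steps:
Z(f) = 181 + f**2 (Z(f) = f**2 + 181 = 181 + f**2)
Z(140) - 1*42621 = (181 + 140**2) - 1*42621 = (181 + 19600) - 42621 = 19781 - 42621 = -22840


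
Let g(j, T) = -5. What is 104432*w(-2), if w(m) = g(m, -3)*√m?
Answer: -522160*I*√2 ≈ -7.3845e+5*I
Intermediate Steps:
w(m) = -5*√m
104432*w(-2) = 104432*(-5*I*√2) = -522160*I*√2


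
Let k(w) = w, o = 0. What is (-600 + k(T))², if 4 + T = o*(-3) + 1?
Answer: 363609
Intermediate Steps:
T = -3 (T = -4 + (0*(-3) + 1) = -4 + (0 + 1) = -4 + 1 = -3)
(-600 + k(T))² = (-600 - 3)² = (-603)² = 363609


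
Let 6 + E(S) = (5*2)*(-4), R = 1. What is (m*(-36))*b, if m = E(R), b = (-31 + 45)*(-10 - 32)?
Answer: -973728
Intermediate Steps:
b = -588 (b = 14*(-42) = -588)
E(S) = -46 (E(S) = -6 + (5*2)*(-4) = -6 + 10*(-4) = -6 - 40 = -46)
m = -46
(m*(-36))*b = -46*(-36)*(-588) = 1656*(-588) = -973728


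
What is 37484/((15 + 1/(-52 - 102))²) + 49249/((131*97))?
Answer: 11558718810377/67747129067 ≈ 170.62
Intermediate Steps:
37484/((15 + 1/(-52 - 102))²) + 49249/((131*97)) = 37484/((15 + 1/(-154))²) + 49249/12707 = 37484/((15 - 1/154)²) + 49249*(1/12707) = 37484/((2309/154)²) + 49249/12707 = 37484/(5331481/23716) + 49249/12707 = 37484*(23716/5331481) + 49249/12707 = 888970544/5331481 + 49249/12707 = 11558718810377/67747129067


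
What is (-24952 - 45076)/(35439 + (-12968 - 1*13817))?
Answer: -35014/4327 ≈ -8.0920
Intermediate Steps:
(-24952 - 45076)/(35439 + (-12968 - 1*13817)) = -70028/(35439 + (-12968 - 13817)) = -70028/(35439 - 26785) = -70028/8654 = -70028*1/8654 = -35014/4327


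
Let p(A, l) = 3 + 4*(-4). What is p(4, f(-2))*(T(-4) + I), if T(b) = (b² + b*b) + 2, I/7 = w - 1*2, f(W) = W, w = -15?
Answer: 1105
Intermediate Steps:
I = -119 (I = 7*(-15 - 1*2) = 7*(-15 - 2) = 7*(-17) = -119)
p(A, l) = -13 (p(A, l) = 3 - 16 = -13)
T(b) = 2 + 2*b² (T(b) = (b² + b²) + 2 = 2*b² + 2 = 2 + 2*b²)
p(4, f(-2))*(T(-4) + I) = -13*((2 + 2*(-4)²) - 119) = -13*((2 + 2*16) - 119) = -13*((2 + 32) - 119) = -13*(34 - 119) = -13*(-85) = 1105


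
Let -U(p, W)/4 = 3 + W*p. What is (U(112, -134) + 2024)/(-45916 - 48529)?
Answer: -62044/94445 ≈ -0.65693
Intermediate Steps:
U(p, W) = -12 - 4*W*p (U(p, W) = -4*(3 + W*p) = -12 - 4*W*p)
(U(112, -134) + 2024)/(-45916 - 48529) = ((-12 - 4*(-134)*112) + 2024)/(-45916 - 48529) = ((-12 + 60032) + 2024)/(-94445) = (60020 + 2024)*(-1/94445) = 62044*(-1/94445) = -62044/94445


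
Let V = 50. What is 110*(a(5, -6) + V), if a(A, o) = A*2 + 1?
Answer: 6710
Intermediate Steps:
a(A, o) = 1 + 2*A (a(A, o) = 2*A + 1 = 1 + 2*A)
110*(a(5, -6) + V) = 110*((1 + 2*5) + 50) = 110*((1 + 10) + 50) = 110*(11 + 50) = 110*61 = 6710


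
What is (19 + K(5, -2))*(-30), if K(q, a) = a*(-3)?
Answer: -750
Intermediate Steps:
K(q, a) = -3*a
(19 + K(5, -2))*(-30) = (19 - 3*(-2))*(-30) = (19 + 6)*(-30) = 25*(-30) = -750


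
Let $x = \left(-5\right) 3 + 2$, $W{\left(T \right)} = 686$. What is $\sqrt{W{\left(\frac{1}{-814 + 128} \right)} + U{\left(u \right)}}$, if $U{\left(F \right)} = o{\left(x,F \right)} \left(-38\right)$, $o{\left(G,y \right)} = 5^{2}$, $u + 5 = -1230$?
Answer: $2 i \sqrt{66} \approx 16.248 i$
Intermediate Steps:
$u = -1235$ ($u = -5 - 1230 = -1235$)
$x = -13$ ($x = -15 + 2 = -13$)
$o{\left(G,y \right)} = 25$
$U{\left(F \right)} = -950$ ($U{\left(F \right)} = 25 \left(-38\right) = -950$)
$\sqrt{W{\left(\frac{1}{-814 + 128} \right)} + U{\left(u \right)}} = \sqrt{686 - 950} = \sqrt{-264} = 2 i \sqrt{66}$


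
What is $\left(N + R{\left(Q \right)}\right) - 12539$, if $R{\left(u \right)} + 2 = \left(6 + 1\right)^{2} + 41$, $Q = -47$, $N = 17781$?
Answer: $5330$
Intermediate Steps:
$R{\left(u \right)} = 88$ ($R{\left(u \right)} = -2 + \left(\left(6 + 1\right)^{2} + 41\right) = -2 + \left(7^{2} + 41\right) = -2 + \left(49 + 41\right) = -2 + 90 = 88$)
$\left(N + R{\left(Q \right)}\right) - 12539 = \left(17781 + 88\right) - 12539 = 17869 - 12539 = 5330$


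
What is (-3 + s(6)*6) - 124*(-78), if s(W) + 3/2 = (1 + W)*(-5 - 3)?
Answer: 9324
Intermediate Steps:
s(W) = -19/2 - 8*W (s(W) = -3/2 + (1 + W)*(-5 - 3) = -3/2 + (1 + W)*(-8) = -3/2 + (-8 - 8*W) = -19/2 - 8*W)
(-3 + s(6)*6) - 124*(-78) = (-3 + (-19/2 - 8*6)*6) - 124*(-78) = (-3 + (-19/2 - 48)*6) + 9672 = (-3 - 115/2*6) + 9672 = (-3 - 345) + 9672 = -348 + 9672 = 9324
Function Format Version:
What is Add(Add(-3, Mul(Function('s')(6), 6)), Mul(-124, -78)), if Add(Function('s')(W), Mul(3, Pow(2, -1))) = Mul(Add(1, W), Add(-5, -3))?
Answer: 9324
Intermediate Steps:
Function('s')(W) = Add(Rational(-19, 2), Mul(-8, W)) (Function('s')(W) = Add(Rational(-3, 2), Mul(Add(1, W), Add(-5, -3))) = Add(Rational(-3, 2), Mul(Add(1, W), -8)) = Add(Rational(-3, 2), Add(-8, Mul(-8, W))) = Add(Rational(-19, 2), Mul(-8, W)))
Add(Add(-3, Mul(Function('s')(6), 6)), Mul(-124, -78)) = Add(Add(-3, Mul(Add(Rational(-19, 2), Mul(-8, 6)), 6)), Mul(-124, -78)) = Add(Add(-3, Mul(Add(Rational(-19, 2), -48), 6)), 9672) = Add(Add(-3, Mul(Rational(-115, 2), 6)), 9672) = Add(Add(-3, -345), 9672) = Add(-348, 9672) = 9324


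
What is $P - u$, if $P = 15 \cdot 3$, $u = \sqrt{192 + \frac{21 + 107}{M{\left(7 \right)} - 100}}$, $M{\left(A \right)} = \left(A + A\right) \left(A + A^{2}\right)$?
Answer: $45 - \frac{4 \sqrt{39026}}{57} \approx 31.137$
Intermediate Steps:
$M{\left(A \right)} = 2 A \left(A + A^{2}\right)$
$u = \frac{4 \sqrt{39026}}{57}$ ($u = \sqrt{192 + \frac{21 + 107}{2 \cdot 7^{2} \left(1 + 7\right) - 100}} = \sqrt{192 + \frac{128}{2 \cdot 49 \cdot 8 - 100}} = \sqrt{192 + \frac{128}{784 - 100}} = \sqrt{192 + \frac{128}{684}} = \sqrt{192 + 128 \cdot \frac{1}{684}} = \sqrt{192 + \frac{32}{171}} = \sqrt{\frac{32864}{171}} = \frac{4 \sqrt{39026}}{57} \approx 13.863$)
$P = 45$
$P - u = 45 - \frac{4 \sqrt{39026}}{57}$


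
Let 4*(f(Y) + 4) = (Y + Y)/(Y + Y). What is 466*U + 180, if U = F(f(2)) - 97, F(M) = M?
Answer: -93539/2 ≈ -46770.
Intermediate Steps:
f(Y) = -15/4 (f(Y) = -4 + ((Y + Y)/(Y + Y))/4 = -4 + ((2*Y)/((2*Y)))/4 = -4 + ((2*Y)*(1/(2*Y)))/4 = -4 + (¼)*1 = -4 + ¼ = -15/4)
U = -403/4 (U = -15/4 - 97 = -403/4 ≈ -100.75)
466*U + 180 = 466*(-403/4) + 180 = -93899/2 + 180 = -93539/2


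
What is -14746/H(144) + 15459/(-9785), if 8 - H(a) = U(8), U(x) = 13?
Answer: 28842463/9785 ≈ 2947.6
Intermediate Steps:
H(a) = -5 (H(a) = 8 - 1*13 = 8 - 13 = -5)
-14746/H(144) + 15459/(-9785) = -14746/(-5) + 15459/(-9785) = -14746*(-⅕) + 15459*(-1/9785) = 14746/5 - 15459/9785 = 28842463/9785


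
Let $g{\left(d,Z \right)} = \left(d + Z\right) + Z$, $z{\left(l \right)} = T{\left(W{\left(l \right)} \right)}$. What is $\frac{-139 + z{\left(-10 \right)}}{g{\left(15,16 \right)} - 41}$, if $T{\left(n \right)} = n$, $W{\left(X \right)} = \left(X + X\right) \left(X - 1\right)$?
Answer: $\frac{27}{2} \approx 13.5$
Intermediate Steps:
$W{\left(X \right)} = 2 X \left(-1 + X\right)$
$z{\left(l \right)} = 2 l \left(-1 + l\right)$
$g{\left(d,Z \right)} = d + 2 Z$ ($g{\left(d,Z \right)} = \left(Z + d\right) + Z = d + 2 Z$)
$\frac{-139 + z{\left(-10 \right)}}{g{\left(15,16 \right)} - 41} = \frac{-139 + 2 \left(-10\right) \left(-1 - 10\right)}{\left(15 + 2 \cdot 16\right) - 41} = \frac{-139 + 2 \left(-10\right) \left(-11\right)}{\left(15 + 32\right) - 41} = \frac{-139 + 220}{47 - 41} = \frac{81}{6} = 81 \cdot \frac{1}{6} = \frac{27}{2}$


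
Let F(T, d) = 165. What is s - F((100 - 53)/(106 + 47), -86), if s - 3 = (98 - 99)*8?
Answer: -170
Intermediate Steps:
s = -5 (s = 3 + (98 - 99)*8 = 3 - 1*8 = 3 - 8 = -5)
s - F((100 - 53)/(106 + 47), -86) = -5 - 1*165 = -5 - 165 = -170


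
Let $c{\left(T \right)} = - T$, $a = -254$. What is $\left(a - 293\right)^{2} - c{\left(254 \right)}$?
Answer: $299463$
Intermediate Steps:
$\left(a - 293\right)^{2} - c{\left(254 \right)} = \left(-254 - 293\right)^{2} - \left(-1\right) 254 = \left(-547\right)^{2} - -254 = 299209 + 254 = 299463$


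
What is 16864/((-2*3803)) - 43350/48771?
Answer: -192032374/61825371 ≈ -3.1060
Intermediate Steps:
16864/((-2*3803)) - 43350/48771 = 16864/(-7606) - 43350*1/48771 = 16864*(-1/7606) - 14450/16257 = -8432/3803 - 14450/16257 = -192032374/61825371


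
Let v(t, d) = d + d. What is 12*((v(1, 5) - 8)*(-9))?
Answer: -216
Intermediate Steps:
v(t, d) = 2*d
12*((v(1, 5) - 8)*(-9)) = 12*((2*5 - 8)*(-9)) = 12*((10 - 8)*(-9)) = 12*(2*(-9)) = 12*(-18) = -216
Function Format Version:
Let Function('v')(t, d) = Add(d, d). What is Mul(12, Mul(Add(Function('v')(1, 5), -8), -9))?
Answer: -216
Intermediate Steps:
Function('v')(t, d) = Mul(2, d)
Mul(12, Mul(Add(Function('v')(1, 5), -8), -9)) = Mul(12, Mul(Add(Mul(2, 5), -8), -9)) = Mul(12, Mul(Add(10, -8), -9)) = Mul(12, Mul(2, -9)) = Mul(12, -18) = -216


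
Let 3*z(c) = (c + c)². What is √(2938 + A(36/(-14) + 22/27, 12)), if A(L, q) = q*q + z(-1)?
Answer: 5*√1110/3 ≈ 55.528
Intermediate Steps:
z(c) = 4*c²/3 (z(c) = (c + c)²/3 = (2*c)²/3 = (4*c²)/3 = 4*c²/3)
A(L, q) = 4/3 + q² (A(L, q) = q*q + (4/3)*(-1)² = q² + (4/3)*1 = q² + 4/3 = 4/3 + q²)
√(2938 + A(36/(-14) + 22/27, 12)) = √(2938 + (4/3 + 12²)) = √(2938 + (4/3 + 144)) = √(2938 + 436/3) = √(9250/3) = 5*√1110/3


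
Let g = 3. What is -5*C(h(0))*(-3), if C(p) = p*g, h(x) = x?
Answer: 0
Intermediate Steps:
C(p) = 3*p (C(p) = p*3 = 3*p)
-5*C(h(0))*(-3) = -15*0*(-3) = -5*0*(-3) = 0*(-3) = 0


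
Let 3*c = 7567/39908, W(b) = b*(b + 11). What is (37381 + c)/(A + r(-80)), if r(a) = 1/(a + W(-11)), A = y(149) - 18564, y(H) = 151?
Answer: -89508208220/44089590171 ≈ -2.0301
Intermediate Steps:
W(b) = b*(11 + b)
A = -18413 (A = 151 - 18564 = -18413)
c = 7567/119724 (c = (7567/39908)/3 = (7567*(1/39908))/3 = (1/3)*(7567/39908) = 7567/119724 ≈ 0.063204)
r(a) = 1/a (r(a) = 1/(a - 11*(11 - 11)) = 1/(a - 11*0) = 1/(a + 0) = 1/a)
(37381 + c)/(A + r(-80)) = (37381 + 7567/119724)/(-18413 + 1/(-80)) = 4475410411/(119724*(-18413 - 1/80)) = 4475410411/(119724*(-1473041/80)) = (4475410411/119724)*(-80/1473041) = -89508208220/44089590171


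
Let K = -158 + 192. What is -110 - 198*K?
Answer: -6842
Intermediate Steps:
K = 34
-110 - 198*K = -110 - 198*34 = -110 - 6732 = -6842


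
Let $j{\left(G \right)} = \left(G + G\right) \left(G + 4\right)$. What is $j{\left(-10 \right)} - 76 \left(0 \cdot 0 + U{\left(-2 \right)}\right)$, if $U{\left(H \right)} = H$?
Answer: $272$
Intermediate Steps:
$j{\left(G \right)} = 2 G \left(4 + G\right)$
$j{\left(-10 \right)} - 76 \left(0 \cdot 0 + U{\left(-2 \right)}\right) = 2 \left(-10\right) \left(4 - 10\right) - 76 \left(0 \cdot 0 - 2\right) = 2 \left(-10\right) \left(-6\right) - 76 \left(0 - 2\right) = 120 - -152 = 120 + 152 = 272$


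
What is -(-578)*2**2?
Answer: 2312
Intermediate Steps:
-(-578)*2**2 = -(-578)*4 = -1*(-2312) = 2312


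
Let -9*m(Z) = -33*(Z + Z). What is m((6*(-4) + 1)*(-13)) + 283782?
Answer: 857924/3 ≈ 2.8597e+5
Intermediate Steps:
m(Z) = 22*Z/3 (m(Z) = -(-11)*(Z + Z)/3 = -(-11)*2*Z/3 = -(-22)*Z/3 = 22*Z/3)
m((6*(-4) + 1)*(-13)) + 283782 = 22*((6*(-4) + 1)*(-13))/3 + 283782 = 22*((-24 + 1)*(-13))/3 + 283782 = 22*(-23*(-13))/3 + 283782 = (22/3)*299 + 283782 = 6578/3 + 283782 = 857924/3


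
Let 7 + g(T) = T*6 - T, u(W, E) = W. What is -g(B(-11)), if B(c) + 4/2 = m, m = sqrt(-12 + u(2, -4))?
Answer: 17 - 5*I*sqrt(10) ≈ 17.0 - 15.811*I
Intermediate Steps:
m = I*sqrt(10) (m = sqrt(-12 + 2) = sqrt(-10) = I*sqrt(10) ≈ 3.1623*I)
B(c) = -2 + I*sqrt(10)
g(T) = -7 + 5*T (g(T) = -7 + (T*6 - T) = -7 + (6*T - T) = -7 + 5*T)
-g(B(-11)) = -(-7 + 5*(-2 + I*sqrt(10))) = -(-7 + (-10 + 5*I*sqrt(10))) = -(-17 + 5*I*sqrt(10)) = 17 - 5*I*sqrt(10)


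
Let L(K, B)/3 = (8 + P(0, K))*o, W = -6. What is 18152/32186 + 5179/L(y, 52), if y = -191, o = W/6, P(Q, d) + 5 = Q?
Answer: -83263963/144837 ≈ -574.88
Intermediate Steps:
P(Q, d) = -5 + Q
o = -1 (o = -6/6 = -6*1/6 = -1)
L(K, B) = -9 (L(K, B) = 3*((8 + (-5 + 0))*(-1)) = 3*((8 - 5)*(-1)) = 3*(3*(-1)) = 3*(-3) = -9)
18152/32186 + 5179/L(y, 52) = 18152/32186 + 5179/(-9) = 18152*(1/32186) + 5179*(-1/9) = 9076/16093 - 5179/9 = -83263963/144837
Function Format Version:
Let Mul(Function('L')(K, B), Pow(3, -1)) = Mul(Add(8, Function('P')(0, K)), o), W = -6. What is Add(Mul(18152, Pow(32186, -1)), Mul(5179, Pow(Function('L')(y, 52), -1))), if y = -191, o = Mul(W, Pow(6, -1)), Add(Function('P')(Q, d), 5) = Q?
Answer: Rational(-83263963, 144837) ≈ -574.88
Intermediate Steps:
Function('P')(Q, d) = Add(-5, Q)
o = -1 (o = Mul(-6, Pow(6, -1)) = Mul(-6, Rational(1, 6)) = -1)
Function('L')(K, B) = -9 (Function('L')(K, B) = Mul(3, Mul(Add(8, Add(-5, 0)), -1)) = Mul(3, Mul(Add(8, -5), -1)) = Mul(3, Mul(3, -1)) = Mul(3, -3) = -9)
Add(Mul(18152, Pow(32186, -1)), Mul(5179, Pow(Function('L')(y, 52), -1))) = Add(Mul(18152, Pow(32186, -1)), Mul(5179, Pow(-9, -1))) = Add(Mul(18152, Rational(1, 32186)), Mul(5179, Rational(-1, 9))) = Add(Rational(9076, 16093), Rational(-5179, 9)) = Rational(-83263963, 144837)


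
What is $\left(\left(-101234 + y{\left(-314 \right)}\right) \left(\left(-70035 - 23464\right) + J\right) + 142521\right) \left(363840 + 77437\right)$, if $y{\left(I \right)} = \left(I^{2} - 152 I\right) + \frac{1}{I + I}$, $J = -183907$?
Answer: $- \frac{1733133678982146851}{314} \approx -5.5195 \cdot 10^{15}$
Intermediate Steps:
$y{\left(I \right)} = I^{2} + \frac{1}{2 I} - 152 I$ ($y{\left(I \right)} = \left(I^{2} - 152 I\right) + \frac{1}{2 I} = I^{2} + \frac{1}{2 I} - 152 I$)
$\left(\left(-101234 + y{\left(-314 \right)}\right) \left(\left(-70035 - 23464\right) + J\right) + 142521\right) \left(363840 + 77437\right) = \left(\left(-101234 + \left(\left(-314\right)^{2} + \frac{1}{2 \left(-314\right)} - -47728\right)\right) \left(\left(-70035 - 23464\right) - 183907\right) + 142521\right) \left(363840 + 77437\right) = \left(\left(-101234 + \left(98596 + \frac{1}{2} \left(- \frac{1}{314}\right) + 47728\right)\right) \left(\left(-70035 - 23464\right) - 183907\right) + 142521\right) 441277 = \left(\left(-101234 + \left(98596 - \frac{1}{628} + 47728\right)\right) \left(-93499 - 183907\right) + 142521\right) 441277 = \left(\left(-101234 + \frac{91891471}{628}\right) \left(-277406\right) + 142521\right) 441277 = \left(\frac{28316519}{628} \left(-277406\right) + 142521\right) 441277 = \left(- \frac{3927586134857}{314} + 142521\right) 441277 = \left(- \frac{3927541383263}{314}\right) 441277 = - \frac{1733133678982146851}{314}$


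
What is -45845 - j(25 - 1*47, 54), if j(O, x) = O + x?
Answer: -45877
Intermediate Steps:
-45845 - j(25 - 1*47, 54) = -45845 - ((25 - 1*47) + 54) = -45845 - ((25 - 47) + 54) = -45845 - (-22 + 54) = -45845 - 1*32 = -45845 - 32 = -45877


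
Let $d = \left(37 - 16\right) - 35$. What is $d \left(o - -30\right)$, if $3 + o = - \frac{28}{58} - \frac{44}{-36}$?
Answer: $- \frac{101360}{261} \approx -388.35$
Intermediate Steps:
$o = - \frac{590}{261}$ ($o = -3 - \left(- \frac{11}{9} + \frac{14}{29}\right) = -3 - - \frac{193}{261} = -3 + \left(- \frac{14}{29} + \frac{11}{9}\right) = -3 + \frac{193}{261} = - \frac{590}{261} \approx -2.2605$)
$d = -14$ ($d = 21 - 35 = -14$)
$d \left(o - -30\right) = - 14 \left(- \frac{590}{261} - -30\right) = - 14 \left(- \frac{590}{261} + 30\right) = \left(-14\right) \frac{7240}{261} = - \frac{101360}{261}$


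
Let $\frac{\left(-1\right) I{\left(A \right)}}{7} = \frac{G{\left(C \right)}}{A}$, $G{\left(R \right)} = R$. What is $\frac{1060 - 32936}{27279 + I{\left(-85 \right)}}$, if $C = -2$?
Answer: $- \frac{2709460}{2318701} \approx -1.1685$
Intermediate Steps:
$I{\left(A \right)} = \frac{14}{A}$ ($I{\left(A \right)} = - 7 \left(- \frac{2}{A}\right) = \frac{14}{A}$)
$\frac{1060 - 32936}{27279 + I{\left(-85 \right)}} = \frac{1060 - 32936}{27279 + \frac{14}{-85}} = - \frac{31876}{27279 + 14 \left(- \frac{1}{85}\right)} = - \frac{31876}{27279 - \frac{14}{85}} = - \frac{31876}{\frac{2318701}{85}} = \left(-31876\right) \frac{85}{2318701} = - \frac{2709460}{2318701}$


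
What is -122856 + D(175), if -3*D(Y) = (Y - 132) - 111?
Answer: -368500/3 ≈ -1.2283e+5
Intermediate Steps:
D(Y) = 81 - Y/3 (D(Y) = -((Y - 132) - 111)/3 = -((-132 + Y) - 111)/3 = -(-243 + Y)/3 = 81 - Y/3)
-122856 + D(175) = -122856 + (81 - ⅓*175) = -122856 + (81 - 175/3) = -122856 + 68/3 = -368500/3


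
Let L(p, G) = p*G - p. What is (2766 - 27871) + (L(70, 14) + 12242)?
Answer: -11953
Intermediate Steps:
L(p, G) = -p + G*p (L(p, G) = G*p - p = -p + G*p)
(2766 - 27871) + (L(70, 14) + 12242) = (2766 - 27871) + (70*(-1 + 14) + 12242) = -25105 + (70*13 + 12242) = -25105 + (910 + 12242) = -25105 + 13152 = -11953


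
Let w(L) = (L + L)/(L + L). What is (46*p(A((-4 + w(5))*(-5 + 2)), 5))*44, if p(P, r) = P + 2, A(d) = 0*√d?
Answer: 4048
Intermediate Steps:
w(L) = 1 (w(L) = (2*L)/((2*L)) = (2*L)*(1/(2*L)) = 1)
A(d) = 0
p(P, r) = 2 + P
(46*p(A((-4 + w(5))*(-5 + 2)), 5))*44 = (46*(2 + 0))*44 = (46*2)*44 = 92*44 = 4048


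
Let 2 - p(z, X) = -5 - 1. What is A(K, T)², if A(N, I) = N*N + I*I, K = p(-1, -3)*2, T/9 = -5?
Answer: 5202961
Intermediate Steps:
T = -45 (T = 9*(-5) = -45)
p(z, X) = 8 (p(z, X) = 2 - (-5 - 1) = 2 - 1*(-6) = 2 + 6 = 8)
K = 16 (K = 8*2 = 16)
A(N, I) = I² + N² (A(N, I) = N² + I² = I² + N²)
A(K, T)² = ((-45)² + 16²)² = (2025 + 256)² = 2281² = 5202961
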